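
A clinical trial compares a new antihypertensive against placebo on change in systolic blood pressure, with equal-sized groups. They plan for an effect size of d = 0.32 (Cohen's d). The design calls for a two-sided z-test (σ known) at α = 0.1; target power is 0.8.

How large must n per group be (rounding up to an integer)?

For power 0.8 need Φ(δ − z_{0.05}) = 0.8, so δ = z_{0.05} + z_{0.20} = 1.645 + 0.842 = 2.486.
(For δ > 0 the lower-tail rejection region contributes negligibly to power, so the one-term inversion is standard.)
δ = d·√(n/2) ⇒ n = 2(δ/d)² = 2 × (2.486 / 0.32)² = 120.75.
Round up to the next whole unit.

n = 121 per group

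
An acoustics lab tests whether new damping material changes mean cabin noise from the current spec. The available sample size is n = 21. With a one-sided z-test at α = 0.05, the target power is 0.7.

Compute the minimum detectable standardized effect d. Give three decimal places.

Required noncentrality: δ = z_{0.05} + z_{0.30} = 1.645 + 0.524 = 2.169.
δ = d·√n ⇒ d = δ/√n = 2.169/√21 = 0.4734.

d ≈ 0.473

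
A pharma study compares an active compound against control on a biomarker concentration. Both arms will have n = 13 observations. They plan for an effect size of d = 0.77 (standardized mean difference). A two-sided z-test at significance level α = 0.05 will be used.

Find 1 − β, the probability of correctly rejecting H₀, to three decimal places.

Noncentrality parameter: δ = d·√(n/2) = 0.77 × √(13/2) = 1.9631
Two-sided α = 0.05 → critical value z_{0.025} = 1.960.
Power = Φ(δ − 1.960) + Φ(−δ − 1.960) = Φ(0.003) + Φ(-3.923) = 0.5013 + 0.0000 = 0.5013.

Power ≈ 0.501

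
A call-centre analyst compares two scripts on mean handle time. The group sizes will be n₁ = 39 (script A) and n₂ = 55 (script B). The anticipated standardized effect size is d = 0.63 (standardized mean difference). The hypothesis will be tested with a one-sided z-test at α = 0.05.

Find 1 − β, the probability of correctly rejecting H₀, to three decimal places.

Power ≈ 0.914

Noncentrality parameter: δ = d / √(1/n₁ + 1/n₂) = 0.63 / √(1/39 + 1/55) = 3.0095
Critical value for a one-sided test at α = 0.05: z_α = 1.645.
Power = P(Z > 1.645 − δ) = Φ(1.365) = 0.9138.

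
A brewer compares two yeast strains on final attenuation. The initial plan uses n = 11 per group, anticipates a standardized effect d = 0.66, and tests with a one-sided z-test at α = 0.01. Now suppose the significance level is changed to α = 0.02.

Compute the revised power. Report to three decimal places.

δ = d·√(n/2) = 0.66 × √(11/2) = 1.5478 (unchanged). New critical value: z_{0.02} = 2.054.
Revised power = P(Z > 2.054 − δ) = Φ(-0.506) = 0.3065.

Power ≈ 0.306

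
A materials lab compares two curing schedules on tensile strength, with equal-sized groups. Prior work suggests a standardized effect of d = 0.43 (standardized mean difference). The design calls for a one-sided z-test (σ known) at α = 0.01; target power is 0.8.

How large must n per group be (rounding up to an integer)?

n = 109 per group

For power 0.8 need Φ(δ − z_{0.01}) = 0.8, so δ = z_{0.01} + z_{0.20} = 2.326 + 0.842 = 3.168.
δ = d·√(n/2) ⇒ n = 2(δ/d)² = 2 × (3.168 / 0.43)² = 108.56.
Rounding up, n = 109 per group.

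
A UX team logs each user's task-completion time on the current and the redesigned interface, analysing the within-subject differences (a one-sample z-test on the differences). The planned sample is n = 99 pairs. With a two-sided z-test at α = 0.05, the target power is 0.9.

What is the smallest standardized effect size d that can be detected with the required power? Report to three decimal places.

Need Φ(δ − 1.960) = 0.9, so δ = 1.960 + 1.282 = 3.242.
(The second rejection-region term Φ(−δ − z_{α/2}) is negligible and dropped.)
δ = d·√n ⇒ d = δ/√n = 3.242/√99 = 0.3258.

d ≈ 0.326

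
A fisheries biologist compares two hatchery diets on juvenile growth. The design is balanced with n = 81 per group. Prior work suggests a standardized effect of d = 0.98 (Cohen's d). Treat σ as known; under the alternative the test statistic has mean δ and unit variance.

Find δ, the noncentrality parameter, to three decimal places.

δ ≈ 6.237

δ = d·√(n/2) = 0.98 × √(81/2) = 6.2367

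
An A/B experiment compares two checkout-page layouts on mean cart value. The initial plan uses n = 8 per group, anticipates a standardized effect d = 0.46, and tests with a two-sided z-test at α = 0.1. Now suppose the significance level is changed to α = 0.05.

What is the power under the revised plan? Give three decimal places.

δ = d·√(n/2) = 0.46 × √(8/2) = 0.9200 (unchanged). New critical value: z_{0.025} = 1.960.
Revised power = Φ(δ − 1.960) + Φ(−δ − 1.960) = Φ(-1.040) + Φ(-2.880) = 0.1492 + 0.0020 = 0.1512.

Power ≈ 0.151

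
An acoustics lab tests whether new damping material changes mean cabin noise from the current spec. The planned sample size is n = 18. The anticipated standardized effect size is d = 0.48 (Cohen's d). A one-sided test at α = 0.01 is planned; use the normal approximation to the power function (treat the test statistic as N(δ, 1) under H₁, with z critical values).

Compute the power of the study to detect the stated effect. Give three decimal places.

Noncentrality parameter: δ = d·√n = 0.48 × √18 = 2.0365
One-sided α = 0.01 → critical value z_{0.01} = 2.326.
Power = P(Z > 2.326 − δ) = Φ(-0.290) = 0.3860.

Power ≈ 0.386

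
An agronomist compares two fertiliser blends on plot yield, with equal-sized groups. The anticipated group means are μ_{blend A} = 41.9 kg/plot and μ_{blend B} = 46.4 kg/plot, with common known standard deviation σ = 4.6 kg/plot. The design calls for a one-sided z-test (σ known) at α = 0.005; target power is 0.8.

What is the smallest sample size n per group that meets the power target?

Standardized effect: d = |μ_{blend A} − μ_{blend B}| / σ = |41.9 − 46.4| / 4.6 = 0.9783
For power 0.8 need Φ(δ − z_{0.005}) = 0.8, so δ = z_{0.005} + z_{0.20} = 2.576 + 0.842 = 3.417.
δ = d·√(n/2) ⇒ n = 2(δ/d)² = 2 × (3.417 / 0.9783)² = 24.41.
Round up to the next whole unit.

n = 25 per group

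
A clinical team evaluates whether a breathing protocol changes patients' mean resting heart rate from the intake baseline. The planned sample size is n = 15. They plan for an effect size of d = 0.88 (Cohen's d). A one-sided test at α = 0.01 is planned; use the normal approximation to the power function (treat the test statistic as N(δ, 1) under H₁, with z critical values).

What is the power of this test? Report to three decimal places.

Power ≈ 0.860

Noncentrality parameter: δ = d·√n = 0.88 × √15 = 3.4082
One-sided α = 0.01 → critical value z_{0.01} = 2.326.
Power = P(Z > 2.326 − δ) = Φ(1.082) = 0.8603.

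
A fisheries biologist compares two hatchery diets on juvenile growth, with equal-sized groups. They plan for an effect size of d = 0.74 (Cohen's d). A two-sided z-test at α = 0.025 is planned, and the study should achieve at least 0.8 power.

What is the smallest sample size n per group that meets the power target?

Set Φ(δ − 2.241) = 0.8; then δ − 2.241 = Φ⁻¹(0.8) = 0.842, giving δ = 3.083.
(For δ > 0 the lower-tail rejection region contributes negligibly to power, so the one-term inversion is standard.)
δ = d·√(n/2) ⇒ n = 2(δ/d)² = 2 × (3.083 / 0.74)² = 34.72.
Rounding up, n = 35 per group.

n = 35 per group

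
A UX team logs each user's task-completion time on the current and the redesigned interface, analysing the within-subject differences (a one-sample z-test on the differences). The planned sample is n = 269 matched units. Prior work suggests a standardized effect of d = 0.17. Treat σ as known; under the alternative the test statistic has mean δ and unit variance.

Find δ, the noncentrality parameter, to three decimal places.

δ = d·√n = 0.17 × √269 = 2.7882

δ ≈ 2.788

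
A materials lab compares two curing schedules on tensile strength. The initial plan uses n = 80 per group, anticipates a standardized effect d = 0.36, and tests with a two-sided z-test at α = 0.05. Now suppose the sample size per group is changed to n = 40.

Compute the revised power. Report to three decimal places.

With n = 40 per group: δ = d·√(n/2) = 0.36 × √(40/2) = 1.6100. Critical value z_{0.025} = 1.960.
Revised power = Φ(δ − 1.960) + Φ(−δ − 1.960) = Φ(-0.350) + Φ(-3.570) = 0.3632 + 0.0002 = 0.3633.

Power ≈ 0.363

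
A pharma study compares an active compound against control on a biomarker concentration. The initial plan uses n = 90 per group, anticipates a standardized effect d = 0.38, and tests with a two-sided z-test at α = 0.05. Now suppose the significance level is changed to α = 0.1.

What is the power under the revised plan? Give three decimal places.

δ = d·√(n/2) = 0.38 × √(90/2) = 2.5491 (unchanged). New critical value: z_{0.05} = 1.645.
Revised power = Φ(δ − 1.645) + Φ(−δ − 1.645) = Φ(0.904) + Φ(-4.194) = 0.8171 + 0.0000 = 0.8171.

Power ≈ 0.817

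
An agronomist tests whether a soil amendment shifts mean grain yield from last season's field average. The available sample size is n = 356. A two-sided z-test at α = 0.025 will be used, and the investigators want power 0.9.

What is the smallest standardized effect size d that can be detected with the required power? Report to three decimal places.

d ≈ 0.187

Need Φ(δ − 2.241) = 0.9, so δ = 2.241 + 1.282 = 3.523.
(The second rejection-region term Φ(−δ − z_{α/2}) is negligible and dropped.)
δ = d·√n ⇒ d = δ/√n = 3.523/√356 = 0.1867.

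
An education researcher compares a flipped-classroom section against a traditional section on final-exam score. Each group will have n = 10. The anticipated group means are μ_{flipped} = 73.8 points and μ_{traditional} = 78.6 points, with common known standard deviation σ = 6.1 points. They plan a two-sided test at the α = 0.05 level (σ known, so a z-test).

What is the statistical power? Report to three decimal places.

Power ≈ 0.421

Standardized effect: d = |μ_{flipped} − μ_{traditional}| / σ = |73.8 − 78.6| / 6.1 = 0.7869
Noncentrality parameter: δ = d·√(n/2) = 0.7869 × √(10/2) = 1.7595
Critical value for a two-sided test at α = 0.05: z_{α/2} = 1.960.
Power = Φ(δ − 1.960) + Φ(−δ − 1.960) = Φ(-0.200) + Φ(-3.719) = 0.4206 + 0.0001 = 0.4207.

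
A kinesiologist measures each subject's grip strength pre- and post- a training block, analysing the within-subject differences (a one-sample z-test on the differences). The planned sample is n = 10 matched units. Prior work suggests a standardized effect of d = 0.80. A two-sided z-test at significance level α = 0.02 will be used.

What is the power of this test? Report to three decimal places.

Power ≈ 0.581

Noncentrality parameter: δ = d·√n = 0.80 × √10 = 2.5298
Two-sided α = 0.02 → critical value z_{0.01} = 2.326.
Power = Φ(δ − 2.326) + Φ(−δ − 2.326) = Φ(0.203) + Φ(-4.856) = 0.5806 + 0.0000 = 0.5806.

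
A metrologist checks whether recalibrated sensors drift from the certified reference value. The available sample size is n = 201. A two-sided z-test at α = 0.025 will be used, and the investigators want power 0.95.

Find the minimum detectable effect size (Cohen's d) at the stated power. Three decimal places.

Required noncentrality: δ = z_{0.0125} + z_{0.05} = 2.241 + 1.645 = 3.886.
(The second rejection-region term Φ(−δ − z_{α/2}) is negligible and dropped.)
δ = d·√n ⇒ d = δ/√n = 3.886/√201 = 0.2741.

d ≈ 0.274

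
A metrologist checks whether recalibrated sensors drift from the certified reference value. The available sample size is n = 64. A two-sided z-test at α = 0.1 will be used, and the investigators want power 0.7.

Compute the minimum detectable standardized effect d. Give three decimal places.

Required noncentrality: δ = z_{0.05} + z_{0.30} = 1.645 + 0.524 = 2.169.
(Lower-tail contribution to power is negligible for δ > 0.)
δ = d·√n ⇒ d = δ/√n = 2.169/√64 = 0.2712.

d ≈ 0.271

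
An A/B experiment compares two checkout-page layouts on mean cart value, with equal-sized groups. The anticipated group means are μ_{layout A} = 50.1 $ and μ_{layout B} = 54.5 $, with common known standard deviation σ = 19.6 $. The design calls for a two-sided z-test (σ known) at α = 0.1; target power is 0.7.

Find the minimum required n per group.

n = 187 per group

Standardized effect: d = |μ_{layout A} − μ_{layout B}| / σ = |50.1 − 54.5| / 19.6 = 0.2245
Set Φ(δ − 1.645) = 0.7; then δ − 1.645 = Φ⁻¹(0.7) = 0.524, giving δ = 2.169.
(For δ > 0 the lower-tail rejection region contributes negligibly to power, so the one-term inversion is standard.)
δ = d·√(n/2) ⇒ n = 2(δ/d)² = 2 × (2.169 / 0.2245)² = 186.75.
Rounding up, n = 187 per group.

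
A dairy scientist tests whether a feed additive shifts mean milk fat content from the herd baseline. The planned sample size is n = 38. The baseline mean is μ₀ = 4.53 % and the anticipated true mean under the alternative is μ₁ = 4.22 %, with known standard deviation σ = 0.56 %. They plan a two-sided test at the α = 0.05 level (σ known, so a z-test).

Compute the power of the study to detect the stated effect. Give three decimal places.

Power ≈ 0.927

Standardized effect: d = |μ₁ − μ₀| / σ = |4.22 − 4.53| / 0.56 = 0.5536
Noncentrality parameter: δ = d·√n = 0.5536 × √38 = 3.4124
Critical value for a two-sided test at α = 0.05: z_{α/2} = 1.960.
Power = Φ(δ − 1.960) + Φ(−δ − 1.960) = Φ(1.452) + Φ(-5.372) = 0.9268 + 0.0000 = 0.9268.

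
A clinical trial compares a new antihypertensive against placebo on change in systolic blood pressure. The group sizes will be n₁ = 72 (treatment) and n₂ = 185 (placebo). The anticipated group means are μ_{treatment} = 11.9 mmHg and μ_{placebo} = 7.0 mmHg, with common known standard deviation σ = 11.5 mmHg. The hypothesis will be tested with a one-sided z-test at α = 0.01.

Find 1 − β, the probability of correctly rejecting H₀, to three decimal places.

Standardized effect: d = |μ_{treatment} − μ_{placebo}| / σ = |11.9 − 7.0| / 11.5 = 0.4261
Noncentrality parameter: δ = d / √(1/n₁ + 1/n₂) = 0.4261 / √(1/72 + 1/185) = 3.0675
Critical value for a one-sided test at α = 0.01: z_α = 2.326.
Power = Φ(δ − 2.326) = Φ(0.741) = 0.7707.

Power ≈ 0.771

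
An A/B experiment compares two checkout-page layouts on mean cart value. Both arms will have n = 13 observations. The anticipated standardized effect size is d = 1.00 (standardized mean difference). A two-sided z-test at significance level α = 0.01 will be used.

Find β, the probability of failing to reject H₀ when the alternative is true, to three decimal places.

β ≈ 0.510

Noncentrality parameter: δ = d·√(n/2) = 1.00 × √(13/2) = 2.5495
Critical value for a two-sided test at α = 0.01: z_{α/2} = 2.576.
Power = Φ(δ − 2.576) + Φ(−δ − 2.576) = Φ(-0.026) + Φ(-5.125) = 0.4895 + 0.0000 = 0.4895.
Type II error: β = 1 − power = 1 − 0.4895 = 0.5105.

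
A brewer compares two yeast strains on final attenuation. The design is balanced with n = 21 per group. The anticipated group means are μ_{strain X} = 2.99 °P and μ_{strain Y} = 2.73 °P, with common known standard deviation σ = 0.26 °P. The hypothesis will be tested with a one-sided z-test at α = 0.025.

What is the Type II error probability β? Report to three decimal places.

β ≈ 0.100

Standardized effect: d = |μ_{strain X} − μ_{strain Y}| / σ = |2.99 − 2.73| / 0.26 = 1.0000
Noncentrality parameter: δ = d·√(n/2) = 1.0000 × √(21/2) = 3.2404
One-sided α = 0.025 → critical value z_{0.025} = 1.960.
Power = Φ(δ − 1.960) = Φ(1.280) = 0.8998.
Type II error: β = 1 − power = 1 − 0.8998 = 0.1002.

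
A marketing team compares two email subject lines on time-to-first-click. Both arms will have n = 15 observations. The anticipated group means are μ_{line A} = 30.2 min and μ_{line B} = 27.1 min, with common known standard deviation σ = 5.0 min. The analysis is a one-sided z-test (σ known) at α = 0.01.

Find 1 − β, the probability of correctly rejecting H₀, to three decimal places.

Power ≈ 0.265

Standardized effect: d = |μ_{line A} − μ_{line B}| / σ = |30.2 − 27.1| / 5.0 = 0.6200
Noncentrality parameter: δ = d·√(n/2) = 0.6200 × √(15/2) = 1.6979
Critical value for a one-sided test at α = 0.01: z_α = 2.326.
Power = P(Z > 2.326 − δ) = Φ(-0.628) = 0.2649.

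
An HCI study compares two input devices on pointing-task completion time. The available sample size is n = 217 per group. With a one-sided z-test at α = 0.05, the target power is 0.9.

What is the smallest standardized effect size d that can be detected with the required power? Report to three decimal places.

Need Φ(δ − 1.645) = 0.9, so δ = 1.645 + 1.282 = 2.926.
δ = d·√(n/2) ⇒ d = δ/√(n/2) = 2.926/√(217/2) = 0.2809.

d ≈ 0.281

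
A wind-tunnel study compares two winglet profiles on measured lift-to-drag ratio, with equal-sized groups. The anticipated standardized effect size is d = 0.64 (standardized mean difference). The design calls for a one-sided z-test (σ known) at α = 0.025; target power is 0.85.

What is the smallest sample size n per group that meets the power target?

n = 44 per group

Set Φ(δ − 1.960) = 0.85; then δ − 1.960 = Φ⁻¹(0.85) = 1.036, giving δ = 2.996.
δ = d·√(n/2) ⇒ n = 2(δ/d)² = 2 × (2.996 / 0.64)² = 43.84.
Rounding up, n = 44 per group.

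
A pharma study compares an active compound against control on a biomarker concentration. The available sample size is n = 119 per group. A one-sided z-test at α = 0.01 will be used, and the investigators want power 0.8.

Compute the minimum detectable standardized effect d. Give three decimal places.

Need Φ(δ − 2.326) = 0.8, so δ = 2.326 + 0.842 = 3.168.
δ = d·√(n/2) ⇒ d = δ/√(n/2) = 3.168/√(119/2) = 0.4107.

d ≈ 0.411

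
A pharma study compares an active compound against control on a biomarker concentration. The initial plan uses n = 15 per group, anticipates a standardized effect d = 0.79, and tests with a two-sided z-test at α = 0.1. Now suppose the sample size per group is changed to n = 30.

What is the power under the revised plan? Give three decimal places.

With n = 30 per group: δ = d·√(n/2) = 0.79 × √(30/2) = 3.0597. Critical value z_{0.05} = 1.645.
Revised power = Φ(δ − 1.645) + Φ(−δ − 1.645) = Φ(1.415) + Φ(-4.705) = 0.9214 + 0.0000 = 0.9214.

Power ≈ 0.921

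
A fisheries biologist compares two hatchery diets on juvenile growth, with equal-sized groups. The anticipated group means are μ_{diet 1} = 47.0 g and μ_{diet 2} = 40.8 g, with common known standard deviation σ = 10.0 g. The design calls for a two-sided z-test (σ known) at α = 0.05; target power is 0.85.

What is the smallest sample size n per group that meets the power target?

n = 47 per group

Standardized effect: d = |μ_{diet 1} − μ_{diet 2}| / σ = |47.0 − 40.8| / 10.0 = 0.6200
For power 0.85 need Φ(δ − z_{0.025}) = 0.85, so δ = z_{0.025} + z_{0.15} = 1.960 + 1.036 = 2.996.
(For δ > 0 the lower-tail rejection region contributes negligibly to power, so the one-term inversion is standard.)
δ = d·√(n/2) ⇒ n = 2(δ/d)² = 2 × (2.996 / 0.6200)² = 46.71.
Rounding up, n = 47 per group.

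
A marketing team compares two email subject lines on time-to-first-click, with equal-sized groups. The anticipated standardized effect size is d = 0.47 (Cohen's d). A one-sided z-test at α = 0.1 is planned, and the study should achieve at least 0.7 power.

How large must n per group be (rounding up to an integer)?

n = 30 per group

For power 0.7 need Φ(δ − z_{0.1}) = 0.7, so δ = z_{0.1} + z_{0.30} = 1.282 + 0.524 = 1.806.
δ = d·√(n/2) ⇒ n = 2(δ/d)² = 2 × (1.806 / 0.47)² = 29.53.
Round up to the next whole unit.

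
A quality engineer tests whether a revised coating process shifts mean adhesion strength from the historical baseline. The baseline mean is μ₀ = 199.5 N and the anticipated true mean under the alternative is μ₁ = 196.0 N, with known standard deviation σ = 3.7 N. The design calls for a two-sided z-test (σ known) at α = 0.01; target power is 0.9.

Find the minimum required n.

n = 17

Standardized effect: d = |μ₁ − μ₀| / σ = |196.0 − 199.5| / 3.7 = 0.9459
For power 0.9 need Φ(δ − z_{0.005}) = 0.9, so δ = z_{0.005} + z_{0.10} = 2.576 + 1.282 = 3.857.
(The Φ(−δ − z_{α/2}) term is vanishingly small for δ > 0 and is dropped in the standard sample-size formula.)
δ = d·√n ⇒ n = (δ/d)² = (3.857 / 0.9459)² = 16.63.
Rounding up, n = 17.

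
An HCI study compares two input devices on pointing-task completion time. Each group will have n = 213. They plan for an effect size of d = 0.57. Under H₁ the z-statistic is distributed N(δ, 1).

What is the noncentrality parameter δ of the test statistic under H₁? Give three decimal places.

The noncentrality parameter scales effect size by the design's sample-size factor: δ = d·√(n/2) = 0.57 × √(213/2) = 5.8823

δ ≈ 5.882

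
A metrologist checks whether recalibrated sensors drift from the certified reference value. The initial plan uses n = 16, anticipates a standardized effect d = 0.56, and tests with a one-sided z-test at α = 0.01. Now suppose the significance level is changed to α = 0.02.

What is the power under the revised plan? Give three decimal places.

δ = d·√n = 0.56 × √16 = 2.2400 (unchanged). New critical value: z_{0.02} = 2.054.
Revised power = P(Z > 2.054 − δ) = Φ(0.186) = 0.5739.

Power ≈ 0.574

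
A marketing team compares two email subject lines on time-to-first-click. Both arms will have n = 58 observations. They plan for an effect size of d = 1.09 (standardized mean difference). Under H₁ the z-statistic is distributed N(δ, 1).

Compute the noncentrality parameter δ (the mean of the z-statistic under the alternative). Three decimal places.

δ = d·√(n/2) = 1.09 × √(58/2) = 5.8698

δ ≈ 5.870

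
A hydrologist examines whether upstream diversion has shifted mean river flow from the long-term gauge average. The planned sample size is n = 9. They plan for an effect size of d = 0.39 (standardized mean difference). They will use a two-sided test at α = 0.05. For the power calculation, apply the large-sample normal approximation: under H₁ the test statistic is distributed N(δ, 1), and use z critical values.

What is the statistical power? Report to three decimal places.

Power ≈ 0.216

Noncentrality parameter: δ = d·√n = 0.39 × √9 = 1.1700
Critical value for a two-sided test at α = 0.05: z_{α/2} = 1.960.
Power = Φ(δ − 1.960) + Φ(−δ − 1.960) = Φ(-0.790) + Φ(-3.130) = 0.2148 + 0.0009 = 0.2156.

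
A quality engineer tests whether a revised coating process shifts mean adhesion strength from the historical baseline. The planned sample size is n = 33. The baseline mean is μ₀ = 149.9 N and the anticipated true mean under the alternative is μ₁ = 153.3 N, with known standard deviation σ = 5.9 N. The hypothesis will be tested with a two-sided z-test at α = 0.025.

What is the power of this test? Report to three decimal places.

Standardized effect: d = |μ₁ − μ₀| / σ = |153.3 − 149.9| / 5.9 = 0.5763
Noncentrality parameter: δ = d·√n = 0.5763 × √33 = 3.3104
Two-sided α = 0.025 → critical value z_{0.0125} = 2.241.
Power = Φ(δ − 2.241) + Φ(−δ − 2.241) = Φ(1.069) + Φ(-5.552) = 0.8575 + 0.0000 = 0.8575.

Power ≈ 0.857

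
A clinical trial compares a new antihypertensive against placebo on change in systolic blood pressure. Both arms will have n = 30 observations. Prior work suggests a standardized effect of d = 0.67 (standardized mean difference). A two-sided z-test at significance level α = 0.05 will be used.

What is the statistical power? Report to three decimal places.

Noncentrality parameter: δ = d·√(n/2) = 0.67 × √(30/2) = 2.5949
Critical value for a two-sided test at α = 0.05: z_{α/2} = 1.960.
Power = Φ(δ − 1.960) + Φ(−δ − 1.960) = Φ(0.635) + Φ(-4.555) = 0.7373 + 0.0000 = 0.7373.

Power ≈ 0.737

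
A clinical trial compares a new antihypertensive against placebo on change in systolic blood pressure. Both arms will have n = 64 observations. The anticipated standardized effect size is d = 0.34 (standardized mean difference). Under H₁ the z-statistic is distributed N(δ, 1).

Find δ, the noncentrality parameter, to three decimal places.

δ ≈ 1.923

δ = d·√(n/2) = 0.34 × √(64/2) = 1.9233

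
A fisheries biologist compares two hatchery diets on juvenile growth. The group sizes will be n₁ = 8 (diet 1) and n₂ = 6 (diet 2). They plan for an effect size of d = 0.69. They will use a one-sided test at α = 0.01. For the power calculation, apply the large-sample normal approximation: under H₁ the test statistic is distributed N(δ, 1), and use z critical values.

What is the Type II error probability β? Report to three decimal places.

Noncentrality parameter: δ = d / √(1/n₁ + 1/n₂) = 0.69 / √(1/8 + 1/6) = 1.2776
Critical value for a one-sided test at α = 0.01: z_α = 2.326.
Power = Φ(δ − 2.326) = Φ(-1.049) = 0.1472.
Type II error: β = 1 − power = 1 − 0.1472 = 0.8528.

β ≈ 0.853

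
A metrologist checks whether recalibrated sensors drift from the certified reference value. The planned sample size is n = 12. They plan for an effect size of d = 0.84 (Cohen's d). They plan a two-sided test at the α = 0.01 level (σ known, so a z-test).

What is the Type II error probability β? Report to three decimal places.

Noncentrality parameter: λ = d·√n = 0.84 × √12 = 2.9098
Two-sided α = 0.01 → critical value z_{0.005} = 2.576.
Power = Φ(λ − 2.576) + Φ(−λ − 2.576) = Φ(0.334) + Φ(-5.486) = 0.6308 + 0.0000 = 0.6308.
Type II error: β = 1 − power = 1 − 0.6308 = 0.3692.

β ≈ 0.369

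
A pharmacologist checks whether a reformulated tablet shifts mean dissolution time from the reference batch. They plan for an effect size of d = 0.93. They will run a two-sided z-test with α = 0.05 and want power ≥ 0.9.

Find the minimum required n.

Set Φ(δ − 1.960) = 0.9; then δ − 1.960 = Φ⁻¹(0.9) = 1.282, giving δ = 3.242.
(The Φ(−δ − z_{α/2}) term is vanishingly small for δ > 0 and is dropped in the standard sample-size formula.)
δ = d·√n ⇒ n = (δ/d)² = (3.242 / 0.93)² = 12.15.
Rounding up, n = 13.

n = 13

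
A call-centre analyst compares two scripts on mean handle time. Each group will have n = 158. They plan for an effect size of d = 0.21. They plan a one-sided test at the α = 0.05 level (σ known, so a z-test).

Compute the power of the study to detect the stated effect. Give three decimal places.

Power ≈ 0.588

Noncentrality parameter: δ = d·√(n/2) = 0.21 × √(158/2) = 1.8665
Critical value for a one-sided test at α = 0.05: z_α = 1.645.
Power = Φ(δ − 1.645) = Φ(0.222) = 0.5877.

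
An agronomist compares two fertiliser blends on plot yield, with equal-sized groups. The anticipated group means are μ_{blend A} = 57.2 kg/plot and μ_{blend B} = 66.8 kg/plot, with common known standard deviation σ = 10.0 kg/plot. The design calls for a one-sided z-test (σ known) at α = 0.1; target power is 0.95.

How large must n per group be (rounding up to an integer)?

n = 19 per group

Standardized effect: d = |μ_{blend A} − μ_{blend B}| / σ = |57.2 − 66.8| / 10.0 = 0.9600
For power 0.95 need Φ(δ − z_{0.1}) = 0.95, so δ = z_{0.1} + z_{0.05} = 1.282 + 1.645 = 2.926.
δ = d·√(n/2) ⇒ n = 2(δ/d)² = 2 × (2.926 / 0.9600)² = 18.58.
Round up to the next whole unit.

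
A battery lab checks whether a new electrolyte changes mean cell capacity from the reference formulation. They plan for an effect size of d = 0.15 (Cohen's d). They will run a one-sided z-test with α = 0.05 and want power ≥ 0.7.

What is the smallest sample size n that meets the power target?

For power 0.7 need Φ(δ − z_{0.05}) = 0.7, so δ = z_{0.05} + z_{0.30} = 1.645 + 0.524 = 2.169.
δ = d·√n ⇒ n = (δ/d)² = (2.169 / 0.15)² = 209.14.
Round up to the next whole unit.

n = 210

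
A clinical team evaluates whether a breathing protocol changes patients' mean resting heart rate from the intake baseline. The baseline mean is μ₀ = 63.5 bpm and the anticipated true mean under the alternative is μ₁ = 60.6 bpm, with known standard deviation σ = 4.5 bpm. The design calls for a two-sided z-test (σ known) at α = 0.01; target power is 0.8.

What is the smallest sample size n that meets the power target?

n = 29

Standardized effect: d = |μ₁ − μ₀| / σ = |60.6 − 63.5| / 4.5 = 0.6444
Set Φ(δ − 2.576) = 0.8; then δ − 2.576 = Φ⁻¹(0.8) = 0.842, giving δ = 3.417.
(The Φ(−δ − z_{α/2}) term is vanishingly small for δ > 0 and is dropped in the standard sample-size formula.)
δ = d·√n ⇒ n = (δ/d)² = (3.417 / 0.6444)² = 28.12.
Rounding up, n = 29.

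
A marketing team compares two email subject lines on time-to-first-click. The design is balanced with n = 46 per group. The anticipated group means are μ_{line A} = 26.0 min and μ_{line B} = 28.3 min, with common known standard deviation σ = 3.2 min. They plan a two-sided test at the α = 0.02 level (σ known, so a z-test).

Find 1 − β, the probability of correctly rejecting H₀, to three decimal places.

Power ≈ 0.869

Standardized effect: d = |μ_{line A} − μ_{line B}| / σ = |26.0 − 28.3| / 3.2 = 0.7187
Noncentrality parameter: δ = d·√(n/2) = 0.7187 × √(46/2) = 3.4470
Critical value for a two-sided test at α = 0.02: z_{α/2} = 2.326.
Power = Φ(δ − 2.326) + Φ(−δ − 2.326) = Φ(1.121) + Φ(-5.773) = 0.8688 + 0.0000 = 0.8688.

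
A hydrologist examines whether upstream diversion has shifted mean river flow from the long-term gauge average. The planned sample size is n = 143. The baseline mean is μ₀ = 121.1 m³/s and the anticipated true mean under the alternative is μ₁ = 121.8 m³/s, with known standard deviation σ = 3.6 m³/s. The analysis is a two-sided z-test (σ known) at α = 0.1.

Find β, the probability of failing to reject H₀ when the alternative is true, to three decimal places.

β ≈ 0.248

Standardized effect: d = |μ₁ − μ₀| / σ = |121.8 − 121.1| / 3.6 = 0.1944
Noncentrality parameter: δ = d·√n = 0.1944 × √143 = 2.3252
Critical value for a two-sided test at α = 0.1: z_{α/2} = 1.645.
Power = Φ(δ − 1.645) + Φ(−δ − 1.645) = Φ(0.680) + Φ(-3.970) = 0.7519 + 0.0000 = 0.7519.
Type II error: β = 1 − power = 1 − 0.7519 = 0.2481.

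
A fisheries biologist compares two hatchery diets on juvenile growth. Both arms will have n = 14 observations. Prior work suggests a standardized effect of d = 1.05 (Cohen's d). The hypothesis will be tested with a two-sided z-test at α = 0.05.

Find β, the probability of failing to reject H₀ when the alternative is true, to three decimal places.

Noncentrality parameter: δ = d·√(n/2) = 1.05 × √(14/2) = 2.7780
Critical value for a two-sided test at α = 0.05: z_{α/2} = 1.960.
Power = Φ(δ − 1.960) + Φ(−δ − 1.960) = Φ(0.818) + Φ(-4.738) = 0.7933 + 0.0000 = 0.7933.
Type II error: β = 1 − power = 1 − 0.7933 = 0.2067.

β ≈ 0.207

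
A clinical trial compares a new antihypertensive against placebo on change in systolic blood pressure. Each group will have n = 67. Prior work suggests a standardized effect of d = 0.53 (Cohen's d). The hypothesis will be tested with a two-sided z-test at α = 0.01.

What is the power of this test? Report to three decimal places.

Power ≈ 0.689

Noncentrality parameter: δ = d·√(n/2) = 0.53 × √(67/2) = 3.0676
Two-sided α = 0.01 → critical value z_{0.005} = 2.576.
Power = Φ(δ − 2.576) + Φ(−δ − 2.576) = Φ(0.492) + Φ(-5.643) = 0.6886 + 0.0000 = 0.6886.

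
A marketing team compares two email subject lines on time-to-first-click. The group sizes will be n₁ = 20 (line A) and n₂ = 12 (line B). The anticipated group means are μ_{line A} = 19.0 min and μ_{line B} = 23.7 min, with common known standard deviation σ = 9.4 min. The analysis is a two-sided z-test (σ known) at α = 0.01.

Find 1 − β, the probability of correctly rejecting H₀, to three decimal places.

Power ≈ 0.114

Standardized effect: d = |μ_{line A} − μ_{line B}| / σ = |19.0 − 23.7| / 9.4 = 0.5000
Noncentrality parameter: δ = d / √(1/n₁ + 1/n₂) = 0.5000 / √(1/20 + 1/12) = 1.3693
Critical value for a two-sided test at α = 0.01: z_{α/2} = 2.576.
Power = Φ(δ − 2.576) + Φ(−δ − 2.576) = Φ(-1.207) + Φ(-3.945) = 0.1138 + 0.0000 = 0.1138.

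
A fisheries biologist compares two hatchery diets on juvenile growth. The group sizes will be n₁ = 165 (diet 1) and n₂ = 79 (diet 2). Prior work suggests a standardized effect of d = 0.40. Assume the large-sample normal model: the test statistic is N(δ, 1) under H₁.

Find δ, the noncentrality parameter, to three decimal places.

The noncentrality parameter scales effect size by the design's sample-size factor: δ = d / √(1/n₁ + 1/n₂) = 0.40 / √(1/165 + 1/79) = 2.9236

δ ≈ 2.924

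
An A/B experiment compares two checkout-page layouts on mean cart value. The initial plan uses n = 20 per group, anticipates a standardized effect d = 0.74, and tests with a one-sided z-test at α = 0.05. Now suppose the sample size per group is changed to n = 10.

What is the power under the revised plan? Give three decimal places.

Power ≈ 0.504

With n = 10 per group: δ = d·√(n/2) = 0.74 × √(10/2) = 1.6547. Critical value z_{0.05} = 1.645.
Revised power = Φ(δ − 1.645) = Φ(0.010) = 0.5039.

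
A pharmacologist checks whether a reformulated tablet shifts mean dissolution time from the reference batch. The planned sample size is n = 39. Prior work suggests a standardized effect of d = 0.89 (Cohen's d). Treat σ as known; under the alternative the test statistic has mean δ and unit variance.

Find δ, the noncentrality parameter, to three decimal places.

δ = d·√n = 0.89 × √39 = 5.5580

δ ≈ 5.558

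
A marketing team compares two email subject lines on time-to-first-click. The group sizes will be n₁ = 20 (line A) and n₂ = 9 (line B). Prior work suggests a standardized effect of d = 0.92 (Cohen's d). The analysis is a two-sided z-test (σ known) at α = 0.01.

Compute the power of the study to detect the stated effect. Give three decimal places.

Power ≈ 0.388

Noncentrality parameter: δ = d / √(1/n₁ + 1/n₂) = 0.92 / √(1/20 + 1/9) = 2.2921
Critical value for a two-sided test at α = 0.01: z_{α/2} = 2.576.
Power = Φ(δ − 2.576) + Φ(−δ − 2.576) = Φ(-0.284) + Φ(-4.868) = 0.3883 + 0.0000 = 0.3883.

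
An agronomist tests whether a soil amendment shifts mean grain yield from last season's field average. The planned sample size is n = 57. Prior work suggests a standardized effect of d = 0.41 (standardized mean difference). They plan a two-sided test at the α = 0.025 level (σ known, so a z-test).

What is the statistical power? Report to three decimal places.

Power ≈ 0.803

Noncentrality parameter: δ = d·√n = 0.41 × √57 = 3.0954
Critical value for a two-sided test at α = 0.025: z_{α/2} = 2.241.
Power = Φ(δ − 2.241) + Φ(−δ − 2.241) = Φ(0.854) + Φ(-5.337) = 0.8035 + 0.0000 = 0.8035.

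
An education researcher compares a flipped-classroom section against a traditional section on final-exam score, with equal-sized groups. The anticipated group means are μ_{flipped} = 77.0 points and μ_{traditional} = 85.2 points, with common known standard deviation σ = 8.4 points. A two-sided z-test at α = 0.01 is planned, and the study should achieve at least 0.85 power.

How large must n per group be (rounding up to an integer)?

Standardized effect: d = |μ_{flipped} − μ_{traditional}| / σ = |77.0 − 85.2| / 8.4 = 0.9762
Set Φ(δ − 2.576) = 0.85; then δ − 2.576 = Φ⁻¹(0.85) = 1.036, giving δ = 3.612.
(Ignoring the negligible lower-tail rejection probability gives the usual closed-form inversion.)
δ = d·√(n/2) ⇒ n = 2(δ/d)² = 2 × (3.612 / 0.9762)² = 27.39.
Round up to the next whole unit.

n = 28 per group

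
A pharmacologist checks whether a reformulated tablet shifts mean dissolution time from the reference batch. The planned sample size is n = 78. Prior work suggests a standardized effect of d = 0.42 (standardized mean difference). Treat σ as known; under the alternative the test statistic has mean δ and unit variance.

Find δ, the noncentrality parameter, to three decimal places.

δ ≈ 3.709

The noncentrality parameter scales effect size by the design's sample-size factor: δ = d·√n = 0.42 × √78 = 3.7093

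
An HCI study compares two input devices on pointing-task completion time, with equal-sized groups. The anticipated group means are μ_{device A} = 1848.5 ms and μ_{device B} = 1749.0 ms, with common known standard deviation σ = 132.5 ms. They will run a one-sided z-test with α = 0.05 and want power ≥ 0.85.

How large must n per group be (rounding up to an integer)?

n = 26 per group

Standardized effect: d = |μ_{device A} − μ_{device B}| / σ = |1848.5 − 1749.0| / 132.5 = 0.7509
Set Φ(δ − 1.645) = 0.85; then δ − 1.645 = Φ⁻¹(0.85) = 1.036, giving δ = 2.681.
δ = d·√(n/2) ⇒ n = 2(δ/d)² = 2 × (2.681 / 0.7509)² = 25.50.
Round up to the next whole unit.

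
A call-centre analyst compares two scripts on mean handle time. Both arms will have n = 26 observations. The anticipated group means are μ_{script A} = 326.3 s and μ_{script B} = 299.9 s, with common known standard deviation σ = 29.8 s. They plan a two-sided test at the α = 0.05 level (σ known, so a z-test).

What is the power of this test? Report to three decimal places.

Power ≈ 0.891

Standardized effect: d = |μ_{script A} − μ_{script B}| / σ = |326.3 − 299.9| / 29.8 = 0.8859
Noncentrality parameter: δ = d·√(n/2) = 0.8859 × √(26/2) = 3.1942
Critical value for a two-sided test at α = 0.05: z_{α/2} = 1.960.
Power = Φ(δ − 1.960) + Φ(−δ − 1.960) = Φ(1.234) + Φ(-5.154) = 0.8914 + 0.0000 = 0.8914.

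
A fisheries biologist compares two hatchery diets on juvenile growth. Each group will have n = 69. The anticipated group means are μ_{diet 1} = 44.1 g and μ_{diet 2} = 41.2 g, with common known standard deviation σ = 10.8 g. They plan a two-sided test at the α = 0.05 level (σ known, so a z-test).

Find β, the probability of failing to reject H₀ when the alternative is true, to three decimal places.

β ≈ 0.649

Standardized effect: d = |μ_{diet 1} − μ_{diet 2}| / σ = |44.1 − 41.2| / 10.8 = 0.2685
Noncentrality parameter: δ = d·√(n/2) = 0.2685 × √(69/2) = 1.5772
Two-sided α = 0.05 → critical value z_{0.025} = 1.960.
Power = Φ(δ − 1.960) + Φ(−δ − 1.960) = Φ(-0.383) + Φ(-3.537) = 0.3509 + 0.0002 = 0.3511.
Type II error: β = 1 − power = 1 − 0.3511 = 0.6489.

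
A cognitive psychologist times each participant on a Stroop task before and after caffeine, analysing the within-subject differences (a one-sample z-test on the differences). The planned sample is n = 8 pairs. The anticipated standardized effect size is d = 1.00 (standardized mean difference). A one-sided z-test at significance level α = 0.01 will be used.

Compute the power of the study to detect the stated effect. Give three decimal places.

Power ≈ 0.692

Noncentrality parameter: δ = d·√n = 1.00 × √8 = 2.8284
One-sided α = 0.01 → critical value z_{0.01} = 2.326.
Power = P(Z > 2.326 − δ) = Φ(0.502) = 0.6922.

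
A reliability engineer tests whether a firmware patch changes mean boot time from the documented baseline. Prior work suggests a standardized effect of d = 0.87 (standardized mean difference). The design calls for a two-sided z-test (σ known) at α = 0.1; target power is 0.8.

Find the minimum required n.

n = 9

For power 0.8 need Φ(δ − z_{0.05}) = 0.8, so δ = z_{0.05} + z_{0.20} = 1.645 + 0.842 = 2.486.
(For δ > 0 the lower-tail rejection region contributes negligibly to power, so the one-term inversion is standard.)
δ = d·√n ⇒ n = (δ/d)² = (2.486 / 0.87)² = 8.17.
Rounding up, n = 9.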